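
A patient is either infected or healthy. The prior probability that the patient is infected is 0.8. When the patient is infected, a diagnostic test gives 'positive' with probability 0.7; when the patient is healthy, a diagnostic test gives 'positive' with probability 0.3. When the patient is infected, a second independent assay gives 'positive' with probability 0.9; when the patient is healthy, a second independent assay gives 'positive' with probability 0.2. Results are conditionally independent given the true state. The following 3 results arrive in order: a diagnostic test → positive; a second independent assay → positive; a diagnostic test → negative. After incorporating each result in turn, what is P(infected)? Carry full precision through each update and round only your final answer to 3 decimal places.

After a diagnostic test='positive': P(infected) = 0.7·0.8000 / (0.7·0.8000 + 0.3·0.2000) ≈ 0.9032
After a second independent assay='positive': P(infected) = 0.9·0.9032 / (0.9·0.9032 + 0.2·0.0968) ≈ 0.9767
After a diagnostic test='negative': P(infected) = 0.3·0.9767 / (0.3·0.9767 + 0.7·0.0233) ≈ 0.9474

0.947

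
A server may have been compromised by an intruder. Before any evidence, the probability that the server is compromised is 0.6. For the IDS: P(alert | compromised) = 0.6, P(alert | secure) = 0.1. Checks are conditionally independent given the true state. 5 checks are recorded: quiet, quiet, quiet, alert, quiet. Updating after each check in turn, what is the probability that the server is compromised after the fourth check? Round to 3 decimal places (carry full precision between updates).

0.441

Apply Bayes' rule sequentially, carrying P(compromised) forward.
After 'quiet': P(compromised) = 0.4·0.6000 / (0.4·0.6000 + 0.9·0.4000) ≈ 0.4000
After 'quiet': P(compromised) = 0.4·0.4000 / (0.4·0.4000 + 0.9·0.6000) ≈ 0.2286
After 'quiet': P(compromised) = 0.4·0.2286 / (0.4·0.2286 + 0.9·0.7714) ≈ 0.1164
After 'alert': P(compromised) = 0.6·0.1164 / (0.6·0.1164 + 0.1·0.8836) ≈ 0.4414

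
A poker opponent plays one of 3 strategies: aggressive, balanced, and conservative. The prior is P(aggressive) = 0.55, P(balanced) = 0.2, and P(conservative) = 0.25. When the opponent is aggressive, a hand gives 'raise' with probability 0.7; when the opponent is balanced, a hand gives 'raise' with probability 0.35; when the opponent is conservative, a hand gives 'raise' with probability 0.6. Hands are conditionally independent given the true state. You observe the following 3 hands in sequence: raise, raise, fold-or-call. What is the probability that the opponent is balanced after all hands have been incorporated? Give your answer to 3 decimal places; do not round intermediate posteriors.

After 'raise': normaliser = 0.7·0.5500 + 0.35·0.2000 + 0.6·0.2500; P(aggressive) ≈ 0.6364, P(balanced) ≈ 0.1157, P(conservative) ≈ 0.2479
After 'raise': normaliser = 0.7·0.6364 + 0.35·0.1157 + 0.6·0.2479; P(aggressive) ≈ 0.7018, P(balanced) ≈ 0.0638, P(conservative) ≈ 0.2344
After 'fold-or-call': normaliser = 0.3·0.7018 + 0.65·0.0638 + 0.4·0.2344; P(aggressive) ≈ 0.6089, P(balanced) ≈ 0.1199, P(conservative) ≈ 0.2711

0.120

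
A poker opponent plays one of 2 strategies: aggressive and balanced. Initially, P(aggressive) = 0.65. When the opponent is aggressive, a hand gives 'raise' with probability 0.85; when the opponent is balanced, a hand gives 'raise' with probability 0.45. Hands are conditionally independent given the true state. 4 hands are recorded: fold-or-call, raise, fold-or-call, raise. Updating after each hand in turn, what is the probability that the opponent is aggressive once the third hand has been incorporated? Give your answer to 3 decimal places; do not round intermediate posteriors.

Apply Bayes' rule sequentially, carrying P(aggressive) forward.
After 'fold-or-call': P(aggressive) = 0.15·0.6500 / (0.15·0.6500 + 0.55·0.3500) ≈ 0.3362
After 'raise': P(aggressive) = 0.85·0.3362 / (0.85·0.3362 + 0.45·0.6638) ≈ 0.4889
After 'fold-or-call': P(aggressive) = 0.15·0.4889 / (0.15·0.4889 + 0.55·0.5111) ≈ 0.2069

0.207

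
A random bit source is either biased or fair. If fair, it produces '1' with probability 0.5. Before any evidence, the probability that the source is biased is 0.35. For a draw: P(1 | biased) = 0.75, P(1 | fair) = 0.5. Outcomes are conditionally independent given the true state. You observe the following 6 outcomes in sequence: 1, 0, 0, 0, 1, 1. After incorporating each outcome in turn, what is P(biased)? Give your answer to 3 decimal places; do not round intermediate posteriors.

Each posterior becomes the prior for the next update.
After '1': P(biased) = 0.75·0.3500 / (0.75·0.3500 + 0.5·0.6500) ≈ 0.4468
After '0': P(biased) = 0.25·0.4468 / (0.25·0.4468 + 0.5·0.5532) ≈ 0.2877
After '0': P(biased) = 0.25·0.2877 / (0.25·0.2877 + 0.5·0.7123) ≈ 0.1680
After '0': P(biased) = 0.25·0.1680 / (0.25·0.1680 + 0.5·0.8320) ≈ 0.0917
After '1': P(biased) = 0.75·0.0917 / (0.75·0.0917 + 0.5·0.9083) ≈ 0.1315
After '1': P(biased) = 0.75·0.1315 / (0.75·0.1315 + 0.5·0.8685) ≈ 0.1851

0.185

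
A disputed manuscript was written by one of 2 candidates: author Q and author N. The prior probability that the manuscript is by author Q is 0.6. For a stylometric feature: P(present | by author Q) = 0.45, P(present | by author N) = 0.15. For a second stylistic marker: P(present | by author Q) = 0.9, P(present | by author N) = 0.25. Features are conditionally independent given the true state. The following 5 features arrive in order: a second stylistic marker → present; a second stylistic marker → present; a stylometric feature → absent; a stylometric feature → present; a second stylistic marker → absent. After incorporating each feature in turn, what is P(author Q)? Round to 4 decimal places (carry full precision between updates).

Each posterior becomes the prior for the next update.
After a second stylistic marker='present': P(author Q) = 0.9·0.6000 / (0.9·0.6000 + 0.25·0.4000) ≈ 0.8438
After a second stylistic marker='present': P(author Q) = 0.9·0.8438 / (0.9·0.8438 + 0.25·0.1562) ≈ 0.9511
After a stylometric feature='absent': P(author Q) = 0.55·0.9511 / (0.55·0.9511 + 0.85·0.0489) ≈ 0.9264
After a stylometric feature='present': P(author Q) = 0.45·0.9264 / (0.45·0.9264 + 0.15·0.0736) ≈ 0.9742
After a second stylistic marker='absent': P(author Q) = 0.1·0.9742 / (0.1·0.9742 + 0.75·0.0258) ≈ 0.8342

0.8342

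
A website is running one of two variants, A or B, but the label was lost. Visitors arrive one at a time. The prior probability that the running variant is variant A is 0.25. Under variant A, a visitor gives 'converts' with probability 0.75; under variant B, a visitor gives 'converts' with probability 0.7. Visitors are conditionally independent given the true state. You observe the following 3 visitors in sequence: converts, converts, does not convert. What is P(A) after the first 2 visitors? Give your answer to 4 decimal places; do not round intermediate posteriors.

After 'converts': P(A) = 0.75·0.2500 / (0.75·0.2500 + 0.7·0.7500) ≈ 0.2632
After 'converts': P(A) = 0.75·0.2632 / (0.75·0.2632 + 0.7·0.7368) ≈ 0.2768

0.2768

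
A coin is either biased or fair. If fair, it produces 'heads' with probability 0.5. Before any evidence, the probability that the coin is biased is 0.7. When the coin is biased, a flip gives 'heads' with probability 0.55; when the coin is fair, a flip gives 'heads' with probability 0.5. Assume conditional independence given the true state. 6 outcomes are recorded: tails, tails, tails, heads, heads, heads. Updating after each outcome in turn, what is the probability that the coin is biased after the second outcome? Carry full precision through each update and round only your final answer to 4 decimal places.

After 'tails': P(biased) = 0.45·0.7000 / (0.45·0.7000 + 0.5·0.3000) ≈ 0.6774
After 'tails': P(biased) = 0.45·0.6774 / (0.45·0.6774 + 0.5·0.3226) ≈ 0.6540

0.6540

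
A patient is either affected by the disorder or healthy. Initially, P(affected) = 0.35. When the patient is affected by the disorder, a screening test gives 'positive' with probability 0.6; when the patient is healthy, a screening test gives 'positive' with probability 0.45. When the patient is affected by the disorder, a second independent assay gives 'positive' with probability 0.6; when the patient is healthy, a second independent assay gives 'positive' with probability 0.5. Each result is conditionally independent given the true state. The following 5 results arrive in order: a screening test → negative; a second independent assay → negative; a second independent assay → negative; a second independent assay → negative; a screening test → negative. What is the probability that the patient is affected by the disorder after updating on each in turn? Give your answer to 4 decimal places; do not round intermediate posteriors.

After a screening test='negative': P(affected) = 0.4·0.3500 / (0.4·0.3500 + 0.55·0.6500) ≈ 0.2814
After a second independent assay='negative': P(affected) = 0.4·0.2814 / (0.4·0.2814 + 0.5·0.7186) ≈ 0.2386
After a second independent assay='negative': P(affected) = 0.4·0.2386 / (0.4·0.2386 + 0.5·0.7614) ≈ 0.2004
After a second independent assay='negative': P(affected) = 0.4·0.2004 / (0.4·0.2004 + 0.5·0.7996) ≈ 0.1670
After a screening test='negative': P(affected) = 0.4·0.1670 / (0.4·0.1670 + 0.55·0.8330) ≈ 0.1273

0.1273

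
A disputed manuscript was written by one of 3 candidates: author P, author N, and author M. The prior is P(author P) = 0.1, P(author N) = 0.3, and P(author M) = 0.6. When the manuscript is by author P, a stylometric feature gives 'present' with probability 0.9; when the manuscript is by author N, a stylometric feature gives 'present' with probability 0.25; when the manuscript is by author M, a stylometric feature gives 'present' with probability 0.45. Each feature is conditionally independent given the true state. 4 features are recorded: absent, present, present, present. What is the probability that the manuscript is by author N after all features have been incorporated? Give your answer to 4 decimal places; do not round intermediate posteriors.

After 'absent': normaliser = 0.1·0.1000 + 0.75·0.3000 + 0.55·0.6000; P(author P) ≈ 0.0177, P(author N) ≈ 0.3982, P(author M) ≈ 0.5841
After 'present': normaliser = 0.9·0.0177 + 0.25·0.3982 + 0.45·0.5841; P(author P) ≈ 0.0421, P(author N) ≈ 0.2632, P(author M) ≈ 0.6947
After 'present': normaliser = 0.9·0.0421 + 0.25·0.2632 + 0.45·0.6947; P(author P) ≈ 0.0910, P(author N) ≈ 0.1580, P(author M) ≈ 0.7509
After 'present': normaliser = 0.9·0.0910 + 0.25·0.1580 + 0.45·0.7509; P(author P) ≈ 0.1783, P(author N) ≈ 0.0860, P(author M) ≈ 0.7357

0.0860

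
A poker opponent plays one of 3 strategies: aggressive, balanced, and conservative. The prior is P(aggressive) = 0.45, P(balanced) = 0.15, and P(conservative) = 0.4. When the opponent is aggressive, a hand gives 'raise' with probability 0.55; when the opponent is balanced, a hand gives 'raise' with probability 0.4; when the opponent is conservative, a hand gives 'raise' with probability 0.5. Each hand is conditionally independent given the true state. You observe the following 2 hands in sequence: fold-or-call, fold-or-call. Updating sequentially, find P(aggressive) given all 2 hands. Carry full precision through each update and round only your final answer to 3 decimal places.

0.372

After 'fold-or-call': normaliser = 0.45·0.4500 + 0.6·0.1500 + 0.5·0.4000; P(aggressive) ≈ 0.4112, P(balanced) ≈ 0.1827, P(conservative) ≈ 0.4061
After 'fold-or-call': normaliser = 0.45·0.4112 + 0.6·0.1827 + 0.5·0.4061; P(aggressive) ≈ 0.3717, P(balanced) ≈ 0.2203, P(conservative) ≈ 0.4080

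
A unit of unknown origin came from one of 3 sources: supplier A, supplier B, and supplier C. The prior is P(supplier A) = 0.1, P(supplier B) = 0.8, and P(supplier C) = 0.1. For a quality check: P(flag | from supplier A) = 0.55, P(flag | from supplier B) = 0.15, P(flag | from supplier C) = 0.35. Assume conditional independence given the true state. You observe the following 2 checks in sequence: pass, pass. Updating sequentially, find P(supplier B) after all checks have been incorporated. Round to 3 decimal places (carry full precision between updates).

Each posterior becomes the prior for the next update.
After 'pass': normaliser = 0.45·0.1000 + 0.85·0.8000 + 0.65·0.1000; P(supplier A) ≈ 0.0570, P(supplier B) ≈ 0.8608, P(supplier C) ≈ 0.0823
After 'pass': normaliser = 0.45·0.0570 + 0.85·0.8608 + 0.65·0.0823; P(supplier A) ≈ 0.0316, P(supplier B) ≈ 0.9024, P(supplier C) ≈ 0.0660

0.902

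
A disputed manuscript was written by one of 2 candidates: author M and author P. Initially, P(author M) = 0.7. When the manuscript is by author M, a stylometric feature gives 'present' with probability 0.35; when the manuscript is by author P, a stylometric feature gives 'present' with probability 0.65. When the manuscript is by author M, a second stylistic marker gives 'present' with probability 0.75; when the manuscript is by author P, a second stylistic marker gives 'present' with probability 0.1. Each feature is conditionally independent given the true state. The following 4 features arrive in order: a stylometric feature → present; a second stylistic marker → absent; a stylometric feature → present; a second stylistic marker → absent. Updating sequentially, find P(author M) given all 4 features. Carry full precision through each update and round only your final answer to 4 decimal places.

0.0496

Each posterior becomes the prior for the next update.
After a stylometric feature='present': P(author M) = 0.35·0.7000 / (0.35·0.7000 + 0.65·0.3000) ≈ 0.5568
After a second stylistic marker='absent': P(author M) = 0.25·0.5568 / (0.25·0.5568 + 0.9·0.4432) ≈ 0.2587
After a stylometric feature='present': P(author M) = 0.35·0.2587 / (0.35·0.2587 + 0.65·0.7413) ≈ 0.1582
After a second stylistic marker='absent': P(author M) = 0.25·0.1582 / (0.25·0.1582 + 0.9·0.8418) ≈ 0.0496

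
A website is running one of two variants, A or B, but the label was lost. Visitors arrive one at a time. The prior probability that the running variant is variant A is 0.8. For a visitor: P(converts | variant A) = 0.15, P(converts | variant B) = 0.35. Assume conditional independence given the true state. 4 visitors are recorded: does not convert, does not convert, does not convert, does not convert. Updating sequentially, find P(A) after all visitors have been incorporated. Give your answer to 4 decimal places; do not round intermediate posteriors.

After 'does not convert': P(A) = 0.85·0.8000 / (0.85·0.8000 + 0.65·0.2000) ≈ 0.8395
After 'does not convert': P(A) = 0.85·0.8395 / (0.85·0.8395 + 0.65·0.1605) ≈ 0.8725
After 'does not convert': P(A) = 0.85·0.8725 / (0.85·0.8725 + 0.65·0.1275) ≈ 0.8994
After 'does not convert': P(A) = 0.85·0.8994 / (0.85·0.8994 + 0.65·0.1006) ≈ 0.9212

0.9212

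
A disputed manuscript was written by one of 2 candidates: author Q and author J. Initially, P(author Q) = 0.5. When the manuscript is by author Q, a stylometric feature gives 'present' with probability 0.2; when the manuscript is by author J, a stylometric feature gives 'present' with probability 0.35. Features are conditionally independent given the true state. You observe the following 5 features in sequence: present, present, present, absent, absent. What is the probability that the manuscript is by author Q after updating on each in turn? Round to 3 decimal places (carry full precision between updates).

0.220

After 'present': P(author Q) = 0.2·0.5000 / (0.2·0.5000 + 0.35·0.5000) ≈ 0.3636
After 'present': P(author Q) = 0.2·0.3636 / (0.2·0.3636 + 0.35·0.6364) ≈ 0.2462
After 'present': P(author Q) = 0.2·0.2462 / (0.2·0.2462 + 0.35·0.7538) ≈ 0.1572
After 'absent': P(author Q) = 0.8·0.1572 / (0.8·0.1572 + 0.65·0.8428) ≈ 0.1868
After 'absent': P(author Q) = 0.8·0.1868 / (0.8·0.1868 + 0.65·0.8132) ≈ 0.2204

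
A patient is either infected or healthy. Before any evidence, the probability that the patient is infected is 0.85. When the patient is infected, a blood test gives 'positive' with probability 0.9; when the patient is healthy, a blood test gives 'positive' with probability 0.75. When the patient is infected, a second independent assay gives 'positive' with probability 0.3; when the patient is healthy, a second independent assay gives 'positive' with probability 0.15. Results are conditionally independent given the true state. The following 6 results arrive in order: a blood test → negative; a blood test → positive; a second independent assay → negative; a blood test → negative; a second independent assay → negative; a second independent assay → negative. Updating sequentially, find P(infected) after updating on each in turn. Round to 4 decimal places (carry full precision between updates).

0.3780

After a blood test='negative': P(infected) = 0.1·0.8500 / (0.1·0.8500 + 0.25·0.1500) ≈ 0.6939
After a blood test='positive': P(infected) = 0.9·0.6939 / (0.9·0.6939 + 0.75·0.3061) ≈ 0.7312
After a second independent assay='negative': P(infected) = 0.7·0.7312 / (0.7·0.7312 + 0.85·0.2688) ≈ 0.6914
After a blood test='negative': P(infected) = 0.1·0.6914 / (0.1·0.6914 + 0.25·0.3086) ≈ 0.4726
After a second independent assay='negative': P(infected) = 0.7·0.4726 / (0.7·0.4726 + 0.85·0.5274) ≈ 0.4246
After a second independent assay='negative': P(infected) = 0.7·0.4246 / (0.7·0.4246 + 0.85·0.5754) ≈ 0.3780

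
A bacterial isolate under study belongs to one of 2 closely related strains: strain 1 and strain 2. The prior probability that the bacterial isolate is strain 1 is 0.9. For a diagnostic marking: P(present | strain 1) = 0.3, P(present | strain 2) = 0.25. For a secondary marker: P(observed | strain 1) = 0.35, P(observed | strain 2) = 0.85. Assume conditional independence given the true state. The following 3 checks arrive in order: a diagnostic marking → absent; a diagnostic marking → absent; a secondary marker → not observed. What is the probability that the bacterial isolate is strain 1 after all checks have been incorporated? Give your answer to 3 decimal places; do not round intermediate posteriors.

0.971

After a diagnostic marking='absent': P(strain 1) = 0.7·0.9000 / (0.7·0.9000 + 0.75·0.1000) ≈ 0.8936
After a diagnostic marking='absent': P(strain 1) = 0.7·0.8936 / (0.7·0.8936 + 0.75·0.1064) ≈ 0.8869
After a secondary marker='not observed': P(strain 1) = 0.65·0.8869 / (0.65·0.8869 + 0.15·0.1131) ≈ 0.9714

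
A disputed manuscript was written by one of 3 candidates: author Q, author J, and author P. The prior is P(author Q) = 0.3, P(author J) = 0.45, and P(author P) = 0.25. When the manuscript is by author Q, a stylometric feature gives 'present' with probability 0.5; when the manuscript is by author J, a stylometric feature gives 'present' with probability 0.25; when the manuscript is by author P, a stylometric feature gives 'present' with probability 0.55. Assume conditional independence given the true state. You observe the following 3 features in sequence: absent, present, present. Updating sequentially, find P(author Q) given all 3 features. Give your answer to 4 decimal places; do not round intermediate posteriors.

0.4049

After 'absent': normaliser = 0.5·0.3000 + 0.75·0.4500 + 0.45·0.2500; P(author Q) ≈ 0.2500, P(author J) ≈ 0.5625, P(author P) ≈ 0.1875
After 'present': normaliser = 0.5·0.2500 + 0.25·0.5625 + 0.55·0.1875; P(author Q) ≈ 0.3390, P(author J) ≈ 0.3814, P(author P) ≈ 0.2797
After 'present': normaliser = 0.5·0.3390 + 0.25·0.3814 + 0.55·0.2797; P(author Q) ≈ 0.4049, P(author J) ≈ 0.2277, P(author P) ≈ 0.3674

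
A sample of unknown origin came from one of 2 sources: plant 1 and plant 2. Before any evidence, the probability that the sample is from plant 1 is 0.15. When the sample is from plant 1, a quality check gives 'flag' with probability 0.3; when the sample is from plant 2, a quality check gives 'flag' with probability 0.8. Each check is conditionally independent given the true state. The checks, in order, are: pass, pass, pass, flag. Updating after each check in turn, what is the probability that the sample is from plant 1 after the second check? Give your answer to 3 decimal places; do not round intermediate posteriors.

0.684

Apply Bayes' rule sequentially, carrying P(plant 1) forward.
After 'pass': P(plant 1) = 0.7·0.1500 / (0.7·0.1500 + 0.2·0.8500) ≈ 0.3818
After 'pass': P(plant 1) = 0.7·0.3818 / (0.7·0.3818 + 0.2·0.6182) ≈ 0.6837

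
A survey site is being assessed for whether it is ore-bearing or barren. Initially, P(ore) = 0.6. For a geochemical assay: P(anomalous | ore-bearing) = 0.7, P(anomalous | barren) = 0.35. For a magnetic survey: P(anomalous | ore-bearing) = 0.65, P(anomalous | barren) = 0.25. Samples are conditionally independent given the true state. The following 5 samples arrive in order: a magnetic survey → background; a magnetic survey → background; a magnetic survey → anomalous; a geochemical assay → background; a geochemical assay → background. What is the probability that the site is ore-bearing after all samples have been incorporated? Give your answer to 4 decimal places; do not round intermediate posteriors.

After a magnetic survey='background': P(ore) = 0.35·0.6000 / (0.35·0.6000 + 0.75·0.4000) ≈ 0.4118
After a magnetic survey='background': P(ore) = 0.35·0.4118 / (0.35·0.4118 + 0.75·0.5882) ≈ 0.2462
After a magnetic survey='anomalous': P(ore) = 0.65·0.2462 / (0.65·0.2462 + 0.25·0.7538) ≈ 0.4593
After a geochemical assay='background': P(ore) = 0.3·0.4593 / (0.3·0.4593 + 0.65·0.5407) ≈ 0.2816
After a geochemical assay='background': P(ore) = 0.3·0.2816 / (0.3·0.2816 + 0.65·0.7184) ≈ 0.1532

0.1532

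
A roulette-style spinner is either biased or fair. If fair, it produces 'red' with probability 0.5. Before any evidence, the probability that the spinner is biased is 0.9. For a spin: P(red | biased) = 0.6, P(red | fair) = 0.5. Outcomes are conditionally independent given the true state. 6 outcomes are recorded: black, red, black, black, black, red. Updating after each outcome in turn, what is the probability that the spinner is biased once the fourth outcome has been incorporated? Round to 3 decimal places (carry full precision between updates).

0.847

After 'black': P(biased) = 0.4·0.9000 / (0.4·0.9000 + 0.5·0.1000) ≈ 0.8780
After 'red': P(biased) = 0.6·0.8780 / (0.6·0.8780 + 0.5·0.1220) ≈ 0.8963
After 'black': P(biased) = 0.4·0.8963 / (0.4·0.8963 + 0.5·0.1037) ≈ 0.8736
After 'black': P(biased) = 0.4·0.8736 / (0.4·0.8736 + 0.5·0.1264) ≈ 0.8469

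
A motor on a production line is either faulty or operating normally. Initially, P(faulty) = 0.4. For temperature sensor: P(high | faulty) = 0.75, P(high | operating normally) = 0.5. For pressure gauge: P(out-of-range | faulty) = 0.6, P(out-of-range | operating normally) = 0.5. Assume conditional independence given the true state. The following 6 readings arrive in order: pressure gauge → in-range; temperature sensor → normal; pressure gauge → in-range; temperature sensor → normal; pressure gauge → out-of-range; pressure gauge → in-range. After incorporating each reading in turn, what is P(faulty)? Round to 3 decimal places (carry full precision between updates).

0.093

After pressure gauge='in-range': P(faulty) = 0.4·0.4000 / (0.4·0.4000 + 0.5·0.6000) ≈ 0.3478
After temperature sensor='normal': P(faulty) = 0.25·0.3478 / (0.25·0.3478 + 0.5·0.6522) ≈ 0.2105
After pressure gauge='in-range': P(faulty) = 0.4·0.2105 / (0.4·0.2105 + 0.5·0.7895) ≈ 0.1758
After temperature sensor='normal': P(faulty) = 0.25·0.1758 / (0.25·0.1758 + 0.5·0.8242) ≈ 0.0964
After pressure gauge='out-of-range': P(faulty) = 0.6·0.0964 / (0.6·0.0964 + 0.5·0.9036) ≈ 0.1135
After pressure gauge='in-range': P(faulty) = 0.4·0.1135 / (0.4·0.1135 + 0.5·0.8865) ≈ 0.0929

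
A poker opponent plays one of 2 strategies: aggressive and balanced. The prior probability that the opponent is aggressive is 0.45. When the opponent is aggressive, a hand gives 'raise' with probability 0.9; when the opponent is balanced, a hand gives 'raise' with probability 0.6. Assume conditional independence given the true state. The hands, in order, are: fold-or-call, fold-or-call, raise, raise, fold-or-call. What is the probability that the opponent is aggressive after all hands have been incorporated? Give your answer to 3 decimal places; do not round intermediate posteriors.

0.028

After 'fold-or-call': P(aggressive) = 0.1·0.4500 / (0.1·0.4500 + 0.4·0.5500) ≈ 0.1698
After 'fold-or-call': P(aggressive) = 0.1·0.1698 / (0.1·0.1698 + 0.4·0.8302) ≈ 0.0486
After 'raise': P(aggressive) = 0.9·0.0486 / (0.9·0.0486 + 0.6·0.9514) ≈ 0.0712
After 'raise': P(aggressive) = 0.9·0.0712 / (0.9·0.0712 + 0.6·0.9288) ≈ 0.1032
After 'fold-or-call': P(aggressive) = 0.1·0.1032 / (0.1·0.1032 + 0.4·0.8968) ≈ 0.0280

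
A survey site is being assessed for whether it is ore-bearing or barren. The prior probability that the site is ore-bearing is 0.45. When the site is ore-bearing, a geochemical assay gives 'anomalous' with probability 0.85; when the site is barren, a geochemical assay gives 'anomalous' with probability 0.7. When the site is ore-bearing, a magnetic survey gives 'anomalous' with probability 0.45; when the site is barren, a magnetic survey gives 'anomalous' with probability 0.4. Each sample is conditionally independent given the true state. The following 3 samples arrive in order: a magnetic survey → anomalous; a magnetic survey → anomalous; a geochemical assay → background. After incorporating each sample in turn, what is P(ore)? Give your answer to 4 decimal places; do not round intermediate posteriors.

0.3411

Each posterior becomes the prior for the next update.
After a magnetic survey='anomalous': P(ore) = 0.45·0.4500 / (0.45·0.4500 + 0.4·0.5500) ≈ 0.4793
After a magnetic survey='anomalous': P(ore) = 0.45·0.4793 / (0.45·0.4793 + 0.4·0.5207) ≈ 0.5087
After a geochemical assay='background': P(ore) = 0.15·0.5087 / (0.15·0.5087 + 0.3·0.4913) ≈ 0.3411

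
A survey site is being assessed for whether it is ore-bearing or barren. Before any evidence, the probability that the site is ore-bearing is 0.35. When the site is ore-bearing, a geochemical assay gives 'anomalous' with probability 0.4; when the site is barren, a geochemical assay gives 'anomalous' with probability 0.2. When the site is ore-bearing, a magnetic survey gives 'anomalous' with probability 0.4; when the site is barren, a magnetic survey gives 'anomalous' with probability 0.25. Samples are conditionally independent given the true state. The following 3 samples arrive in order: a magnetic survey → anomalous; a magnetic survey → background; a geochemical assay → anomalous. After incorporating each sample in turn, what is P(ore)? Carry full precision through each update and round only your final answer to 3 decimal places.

Each posterior becomes the prior for the next update.
After a magnetic survey='anomalous': P(ore) = 0.4·0.3500 / (0.4·0.3500 + 0.25·0.6500) ≈ 0.4628
After a magnetic survey='background': P(ore) = 0.6·0.4628 / (0.6·0.4628 + 0.75·0.5372) ≈ 0.4080
After a geochemical assay='anomalous': P(ore) = 0.4·0.4080 / (0.4·0.4080 + 0.2·0.5920) ≈ 0.5796

0.580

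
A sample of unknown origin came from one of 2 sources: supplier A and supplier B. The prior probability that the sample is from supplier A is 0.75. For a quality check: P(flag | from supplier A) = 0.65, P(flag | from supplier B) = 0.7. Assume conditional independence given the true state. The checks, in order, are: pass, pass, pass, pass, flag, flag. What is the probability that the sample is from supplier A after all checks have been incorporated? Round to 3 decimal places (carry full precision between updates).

0.827

Apply Bayes' rule sequentially, carrying P(supplier A) forward.
After 'pass': P(supplier A) = 0.35·0.7500 / (0.35·0.7500 + 0.3·0.2500) ≈ 0.7778
After 'pass': P(supplier A) = 0.35·0.7778 / (0.35·0.7778 + 0.3·0.2222) ≈ 0.8033
After 'pass': P(supplier A) = 0.35·0.8033 / (0.35·0.8033 + 0.3·0.1967) ≈ 0.8265
After 'pass': P(supplier A) = 0.35·0.8265 / (0.35·0.8265 + 0.3·0.1735) ≈ 0.8475
After 'flag': P(supplier A) = 0.65·0.8475 / (0.65·0.8475 + 0.7·0.1525) ≈ 0.8377
After 'flag': P(supplier A) = 0.65·0.8377 / (0.65·0.8377 + 0.7·0.1623) ≈ 0.8274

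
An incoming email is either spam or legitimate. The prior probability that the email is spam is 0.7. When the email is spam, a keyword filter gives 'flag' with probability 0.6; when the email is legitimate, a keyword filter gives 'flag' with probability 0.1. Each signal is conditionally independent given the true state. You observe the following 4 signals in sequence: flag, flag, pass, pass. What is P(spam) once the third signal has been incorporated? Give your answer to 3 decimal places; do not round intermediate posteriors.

After 'flag': P(spam) = 0.6·0.7000 / (0.6·0.7000 + 0.1·0.3000) ≈ 0.9333
After 'flag': P(spam) = 0.6·0.9333 / (0.6·0.9333 + 0.1·0.0667) ≈ 0.9882
After 'pass': P(spam) = 0.4·0.9882 / (0.4·0.9882 + 0.9·0.0118) ≈ 0.9739

0.974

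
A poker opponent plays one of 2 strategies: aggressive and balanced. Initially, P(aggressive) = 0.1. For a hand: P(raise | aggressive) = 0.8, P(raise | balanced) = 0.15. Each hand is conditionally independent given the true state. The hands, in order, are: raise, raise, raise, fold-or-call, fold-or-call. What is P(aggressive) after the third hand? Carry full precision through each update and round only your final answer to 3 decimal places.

0.944

Apply Bayes' rule sequentially, carrying P(aggressive) forward.
After 'raise': P(aggressive) = 0.8·0.1000 / (0.8·0.1000 + 0.15·0.9000) ≈ 0.3721
After 'raise': P(aggressive) = 0.8·0.3721 / (0.8·0.3721 + 0.15·0.6279) ≈ 0.7596
After 'raise': P(aggressive) = 0.8·0.7596 / (0.8·0.7596 + 0.15·0.2404) ≈ 0.9440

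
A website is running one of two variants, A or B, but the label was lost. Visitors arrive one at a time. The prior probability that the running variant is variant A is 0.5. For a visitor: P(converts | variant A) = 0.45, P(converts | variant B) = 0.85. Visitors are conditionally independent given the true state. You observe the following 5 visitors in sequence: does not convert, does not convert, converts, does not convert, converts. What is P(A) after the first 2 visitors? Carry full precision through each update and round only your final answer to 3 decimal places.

0.931

After 'does not convert': P(A) = 0.55·0.5000 / (0.55·0.5000 + 0.15·0.5000) ≈ 0.7857
After 'does not convert': P(A) = 0.55·0.7857 / (0.55·0.7857 + 0.15·0.2143) ≈ 0.9308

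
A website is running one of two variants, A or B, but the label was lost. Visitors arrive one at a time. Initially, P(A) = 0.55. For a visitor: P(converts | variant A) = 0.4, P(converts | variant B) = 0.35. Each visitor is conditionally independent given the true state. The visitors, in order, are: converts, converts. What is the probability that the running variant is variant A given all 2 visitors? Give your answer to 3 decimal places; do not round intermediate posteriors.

Apply Bayes' rule sequentially, carrying P(A) forward.
After 'converts': P(A) = 0.4·0.5500 / (0.4·0.5500 + 0.35·0.4500) ≈ 0.5828
After 'converts': P(A) = 0.4·0.5828 / (0.4·0.5828 + 0.35·0.4172) ≈ 0.6148

0.615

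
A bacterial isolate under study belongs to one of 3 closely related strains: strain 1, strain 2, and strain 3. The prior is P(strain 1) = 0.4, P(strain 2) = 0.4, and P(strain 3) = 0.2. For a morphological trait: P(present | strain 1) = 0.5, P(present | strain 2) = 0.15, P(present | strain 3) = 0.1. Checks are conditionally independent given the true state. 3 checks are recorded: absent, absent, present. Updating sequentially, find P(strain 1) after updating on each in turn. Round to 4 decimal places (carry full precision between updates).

After 'absent': normaliser = 0.5·0.4000 + 0.85·0.4000 + 0.9·0.2000; P(strain 1) ≈ 0.2778, P(strain 2) ≈ 0.4722, P(strain 3) ≈ 0.2500
After 'absent': normaliser = 0.5·0.2778 + 0.85·0.4722 + 0.9·0.2500; P(strain 1) ≈ 0.1815, P(strain 2) ≈ 0.5245, P(strain 3) ≈ 0.2940
After 'present': normaliser = 0.5·0.1815 + 0.15·0.5245 + 0.1·0.2940; P(strain 1) ≈ 0.4564, P(strain 2) ≈ 0.3957, P(strain 3) ≈ 0.1479

0.4564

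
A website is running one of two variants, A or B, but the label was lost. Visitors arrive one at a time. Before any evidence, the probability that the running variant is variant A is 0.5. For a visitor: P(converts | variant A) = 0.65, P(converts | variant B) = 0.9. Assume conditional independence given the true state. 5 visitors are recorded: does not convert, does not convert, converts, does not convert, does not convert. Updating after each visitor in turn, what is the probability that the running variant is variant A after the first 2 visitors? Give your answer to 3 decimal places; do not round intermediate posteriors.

After 'does not convert': P(A) = 0.35·0.5000 / (0.35·0.5000 + 0.1·0.5000) ≈ 0.7778
After 'does not convert': P(A) = 0.35·0.7778 / (0.35·0.7778 + 0.1·0.2222) ≈ 0.9245

0.925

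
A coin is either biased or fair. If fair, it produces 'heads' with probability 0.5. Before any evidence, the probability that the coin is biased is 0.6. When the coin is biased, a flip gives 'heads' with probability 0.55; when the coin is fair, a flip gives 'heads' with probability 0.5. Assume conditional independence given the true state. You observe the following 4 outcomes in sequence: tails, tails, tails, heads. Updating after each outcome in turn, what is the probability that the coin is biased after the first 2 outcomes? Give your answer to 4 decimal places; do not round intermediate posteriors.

0.5485

Each posterior becomes the prior for the next update.
After 'tails': P(biased) = 0.45·0.6000 / (0.45·0.6000 + 0.5·0.4000) ≈ 0.5745
After 'tails': P(biased) = 0.45·0.5745 / (0.45·0.5745 + 0.5·0.4255) ≈ 0.5485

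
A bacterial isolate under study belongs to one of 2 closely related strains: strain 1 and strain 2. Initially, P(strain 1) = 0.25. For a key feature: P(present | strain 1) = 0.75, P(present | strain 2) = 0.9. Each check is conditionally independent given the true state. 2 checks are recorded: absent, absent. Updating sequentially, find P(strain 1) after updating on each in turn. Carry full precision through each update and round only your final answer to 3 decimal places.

After 'absent': P(strain 1) = 0.25·0.2500 / (0.25·0.2500 + 0.1·0.7500) ≈ 0.4545
After 'absent': P(strain 1) = 0.25·0.4545 / (0.25·0.4545 + 0.1·0.5455) ≈ 0.6757

0.676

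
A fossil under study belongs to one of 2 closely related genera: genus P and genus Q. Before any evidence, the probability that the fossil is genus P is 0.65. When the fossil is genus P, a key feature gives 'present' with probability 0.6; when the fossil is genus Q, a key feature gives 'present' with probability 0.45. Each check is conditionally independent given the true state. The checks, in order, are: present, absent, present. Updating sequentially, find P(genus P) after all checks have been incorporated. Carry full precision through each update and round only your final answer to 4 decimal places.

0.7060

After 'present': P(genus P) = 0.6·0.6500 / (0.6·0.6500 + 0.45·0.3500) ≈ 0.7123
After 'absent': P(genus P) = 0.4·0.7123 / (0.4·0.7123 + 0.55·0.2877) ≈ 0.6430
After 'present': P(genus P) = 0.6·0.6430 / (0.6·0.6430 + 0.45·0.3570) ≈ 0.7060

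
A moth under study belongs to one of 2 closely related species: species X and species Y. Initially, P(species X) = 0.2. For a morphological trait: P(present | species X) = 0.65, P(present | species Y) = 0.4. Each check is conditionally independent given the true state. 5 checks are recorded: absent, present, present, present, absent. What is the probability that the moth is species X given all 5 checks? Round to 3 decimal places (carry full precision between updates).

0.267

Apply Bayes' rule sequentially, carrying P(species X) forward.
After 'absent': P(species X) = 0.35·0.2000 / (0.35·0.2000 + 0.6·0.8000) ≈ 0.1273
After 'present': P(species X) = 0.65·0.1273 / (0.65·0.1273 + 0.4·0.8727) ≈ 0.1916
After 'present': P(species X) = 0.65·0.1916 / (0.65·0.1916 + 0.4·0.8084) ≈ 0.2780
After 'present': P(species X) = 0.65·0.2780 / (0.65·0.2780 + 0.4·0.7220) ≈ 0.3849
After 'absent': P(species X) = 0.35·0.3849 / (0.35·0.3849 + 0.6·0.6151) ≈ 0.2674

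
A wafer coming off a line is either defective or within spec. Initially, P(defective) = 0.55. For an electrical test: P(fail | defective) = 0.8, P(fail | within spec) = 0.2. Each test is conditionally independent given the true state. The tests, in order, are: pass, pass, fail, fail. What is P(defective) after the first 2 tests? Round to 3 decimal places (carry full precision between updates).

0.071

After 'pass': P(defective) = 0.2·0.5500 / (0.2·0.5500 + 0.8·0.4500) ≈ 0.2340
After 'pass': P(defective) = 0.2·0.2340 / (0.2·0.2340 + 0.8·0.7660) ≈ 0.0710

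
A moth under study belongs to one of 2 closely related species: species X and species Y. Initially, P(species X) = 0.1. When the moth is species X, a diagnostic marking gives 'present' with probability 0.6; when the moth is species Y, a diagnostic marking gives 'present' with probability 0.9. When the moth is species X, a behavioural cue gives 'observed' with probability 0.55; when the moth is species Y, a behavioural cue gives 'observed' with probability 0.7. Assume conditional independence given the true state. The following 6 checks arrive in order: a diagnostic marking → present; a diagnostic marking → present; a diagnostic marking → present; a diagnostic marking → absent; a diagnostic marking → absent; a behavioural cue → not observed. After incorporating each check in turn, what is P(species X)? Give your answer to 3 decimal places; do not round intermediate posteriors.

0.441

After a diagnostic marking='present': P(species X) = 0.6·0.1000 / (0.6·0.1000 + 0.9·0.9000) ≈ 0.0690
After a diagnostic marking='present': P(species X) = 0.6·0.0690 / (0.6·0.0690 + 0.9·0.9310) ≈ 0.0471
After a diagnostic marking='present': P(species X) = 0.6·0.0471 / (0.6·0.0471 + 0.9·0.9529) ≈ 0.0319
After a diagnostic marking='absent': P(species X) = 0.4·0.0319 / (0.4·0.0319 + 0.1·0.9681) ≈ 0.1164
After a diagnostic marking='absent': P(species X) = 0.4·0.1164 / (0.4·0.1164 + 0.1·0.8836) ≈ 0.3450
After a behavioural cue='not observed': P(species X) = 0.45·0.3450 / (0.45·0.3450 + 0.3·0.6550) ≈ 0.4414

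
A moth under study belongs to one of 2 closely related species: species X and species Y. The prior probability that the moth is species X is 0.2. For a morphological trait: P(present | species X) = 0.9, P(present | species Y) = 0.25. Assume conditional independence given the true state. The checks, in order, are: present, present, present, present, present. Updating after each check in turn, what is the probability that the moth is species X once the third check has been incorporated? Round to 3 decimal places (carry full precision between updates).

Apply Bayes' rule sequentially, carrying P(species X) forward.
After 'present': P(species X) = 0.9·0.2000 / (0.9·0.2000 + 0.25·0.8000) ≈ 0.4737
After 'present': P(species X) = 0.9·0.4737 / (0.9·0.4737 + 0.25·0.5263) ≈ 0.7642
After 'present': P(species X) = 0.9·0.7642 / (0.9·0.7642 + 0.25·0.2358) ≈ 0.9210

0.921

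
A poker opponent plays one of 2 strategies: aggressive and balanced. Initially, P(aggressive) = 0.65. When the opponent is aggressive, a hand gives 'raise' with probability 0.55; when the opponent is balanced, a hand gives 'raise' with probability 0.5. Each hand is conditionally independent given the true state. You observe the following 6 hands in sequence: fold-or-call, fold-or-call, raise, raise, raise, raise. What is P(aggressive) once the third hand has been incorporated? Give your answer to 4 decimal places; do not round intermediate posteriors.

0.6233

Each posterior becomes the prior for the next update.
After 'fold-or-call': P(aggressive) = 0.45·0.6500 / (0.45·0.6500 + 0.5·0.3500) ≈ 0.6257
After 'fold-or-call': P(aggressive) = 0.45·0.6257 / (0.45·0.6257 + 0.5·0.3743) ≈ 0.6007
After 'raise': P(aggressive) = 0.55·0.6007 / (0.55·0.6007 + 0.5·0.3993) ≈ 0.6233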